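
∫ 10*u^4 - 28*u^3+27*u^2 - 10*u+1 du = 2*u^5 - 7*u^4 + 9*u^3 - 5*u^2 + u + C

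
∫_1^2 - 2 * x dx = -3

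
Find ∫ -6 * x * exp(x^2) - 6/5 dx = -6*x/5 - 3*exp(x^2) + C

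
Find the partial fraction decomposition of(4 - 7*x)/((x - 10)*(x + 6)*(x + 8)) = 5/(3*(x + 8)) - 23/(16*(x + 6)) - 11/(48*(x - 10))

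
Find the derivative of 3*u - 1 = 3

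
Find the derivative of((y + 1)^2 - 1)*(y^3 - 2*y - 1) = 5*y^4 + 8*y^3 - 6*y^2 - 10*y - 2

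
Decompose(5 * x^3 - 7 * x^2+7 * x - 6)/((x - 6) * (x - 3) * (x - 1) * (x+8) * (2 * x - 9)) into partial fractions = -362/(105*(2*x - 9)) - 307/(3465*(x + 8)) + 1/(630*(x - 1)) + 29/(66*(x - 3)) + 48/(35*(x - 6))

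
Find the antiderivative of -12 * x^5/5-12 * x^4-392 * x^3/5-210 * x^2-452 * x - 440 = -2*x^6/5 - 12*x^5/5 - 98*x^4/5 - 70*x^3 - 226*x^2 - 440*x + C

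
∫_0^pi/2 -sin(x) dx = -1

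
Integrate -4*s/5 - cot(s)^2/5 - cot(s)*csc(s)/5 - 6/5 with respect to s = -2*s^2/5 - s + cot(s)/5 + csc(s)/5 + C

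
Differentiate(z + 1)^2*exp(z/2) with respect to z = z^2*exp(z/2)/2 + 3*z*exp(z/2) + 5*exp(z/2)/2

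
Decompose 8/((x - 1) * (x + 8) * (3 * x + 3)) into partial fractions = 8/(189*(x + 8)) - 4/(21*(x + 1)) + 4/(27*(x - 1))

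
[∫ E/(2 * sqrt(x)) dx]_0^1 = E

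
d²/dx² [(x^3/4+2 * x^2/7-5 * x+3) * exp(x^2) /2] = x^5*exp(x^2)/2 + 4*x^4*exp(x^2)/7 - 33*x^3*exp(x^2)/4 + 52*x^2*exp(x^2)/7 - 57*x*exp(x^2)/4 + 23*exp(x^2)/7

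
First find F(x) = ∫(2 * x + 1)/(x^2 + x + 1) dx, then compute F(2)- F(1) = -log(6) + log(14)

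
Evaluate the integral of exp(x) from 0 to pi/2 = -1 + exp(pi/2)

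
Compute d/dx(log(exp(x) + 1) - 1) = exp(x)/(exp(x) + 1)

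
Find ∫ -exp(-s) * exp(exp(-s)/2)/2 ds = exp(exp(-s)/2) + C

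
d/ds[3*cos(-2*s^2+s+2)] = 3*(4*s - 1)*sin(-2*s^2 + s + 2)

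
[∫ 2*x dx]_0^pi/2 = pi^2/4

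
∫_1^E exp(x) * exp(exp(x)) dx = -exp(E) + exp(exp(E))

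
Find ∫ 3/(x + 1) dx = 3*log(x + 1) + C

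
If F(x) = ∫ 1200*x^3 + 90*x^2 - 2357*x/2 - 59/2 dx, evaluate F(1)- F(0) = -1155/4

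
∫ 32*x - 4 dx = 16*x^2 - 4*x + C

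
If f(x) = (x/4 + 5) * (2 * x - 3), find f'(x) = x + 37/4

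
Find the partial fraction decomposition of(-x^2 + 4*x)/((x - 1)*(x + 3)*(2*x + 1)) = 3/(5*(2*x + 1)) - 21/(20*(x + 3)) + 1/(4*(x - 1))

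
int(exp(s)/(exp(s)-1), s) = log(exp(s) - 1) + C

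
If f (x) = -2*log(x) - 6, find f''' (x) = -4/x^3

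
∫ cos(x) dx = sin(x) + C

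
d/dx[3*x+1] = 3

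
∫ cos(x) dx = sin(x) + C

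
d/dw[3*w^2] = 6*w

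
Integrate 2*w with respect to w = w^2 + C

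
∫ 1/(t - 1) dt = log(4 - 4*t) + C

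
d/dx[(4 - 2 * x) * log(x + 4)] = (-2*x*log(x + 4) - 2*x - 8*log(x + 4) + 4)/(x + 4)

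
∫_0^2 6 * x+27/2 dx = 39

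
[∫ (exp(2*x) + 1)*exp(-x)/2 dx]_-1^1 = E - exp(-1)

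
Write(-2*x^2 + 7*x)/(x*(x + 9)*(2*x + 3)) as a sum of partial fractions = 4/(3*(2*x + 3)) - 5/(3*(x + 9))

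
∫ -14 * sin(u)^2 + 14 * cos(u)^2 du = 7*sin(2*u) + C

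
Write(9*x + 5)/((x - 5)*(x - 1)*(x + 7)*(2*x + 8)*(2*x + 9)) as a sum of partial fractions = 284/(1045*(2*x + 9)) - 29/(1440*(x + 7)) - 31/(270*(x + 4)) - 7/(1760*(x - 1)) + 25/(8208*(x - 5))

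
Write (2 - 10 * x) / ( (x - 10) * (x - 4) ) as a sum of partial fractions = 19/(3*(x - 4)) - 49/(3*(x - 10))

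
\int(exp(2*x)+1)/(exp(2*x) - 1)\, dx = log(sinh(x)) + C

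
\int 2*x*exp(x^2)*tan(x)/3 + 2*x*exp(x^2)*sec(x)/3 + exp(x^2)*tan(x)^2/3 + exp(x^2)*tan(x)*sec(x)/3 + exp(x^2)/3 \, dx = (tan(x) + sec(x))*exp(x^2)/3 + C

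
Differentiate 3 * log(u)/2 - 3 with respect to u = 3/(2*u)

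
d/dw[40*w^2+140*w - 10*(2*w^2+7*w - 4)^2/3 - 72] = -160*w^3/3 - 280*w^2 - 140*w + 980/3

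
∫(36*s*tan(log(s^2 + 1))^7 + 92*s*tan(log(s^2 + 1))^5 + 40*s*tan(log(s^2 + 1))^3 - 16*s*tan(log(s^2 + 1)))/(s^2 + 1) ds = (3*tan(log(s^2 + 1))^4 + 7*tan(log(s^2 + 1))^2 - 4)*tan(log(s^2 + 1))^2 + C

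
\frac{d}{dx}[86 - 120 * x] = -120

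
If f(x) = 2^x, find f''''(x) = 2^x*log(2)^4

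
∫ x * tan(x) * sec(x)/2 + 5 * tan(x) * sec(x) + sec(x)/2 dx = (x/2 + 5)*sec(x) + C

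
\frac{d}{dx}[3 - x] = -1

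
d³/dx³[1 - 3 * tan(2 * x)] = -144*tan(2*x)^4 - 192*tan(2*x)^2 - 48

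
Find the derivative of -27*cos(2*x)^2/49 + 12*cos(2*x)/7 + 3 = -24*sin(2*x)/7 + 54*sin(4*x)/49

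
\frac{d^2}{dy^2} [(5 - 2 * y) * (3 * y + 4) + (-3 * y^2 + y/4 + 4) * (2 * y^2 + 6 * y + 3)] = -72*y^2 - 105*y - 11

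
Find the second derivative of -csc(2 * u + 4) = -8*cot(2*u + 4)^2*csc(2*u + 4) - 4*csc(2*u + 4)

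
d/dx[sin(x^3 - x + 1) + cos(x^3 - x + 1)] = sqrt(2)*(3*x^2 - 1)*cos(x^3 - x + pi/4 + 1)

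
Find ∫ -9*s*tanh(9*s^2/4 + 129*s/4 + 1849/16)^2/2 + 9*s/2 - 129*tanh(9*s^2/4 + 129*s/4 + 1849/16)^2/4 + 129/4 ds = tanh((6*s + 43)^2/16) + C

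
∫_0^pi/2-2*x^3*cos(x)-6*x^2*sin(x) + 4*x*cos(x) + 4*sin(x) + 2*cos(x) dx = -pi^3/4 + 2 + 2*pi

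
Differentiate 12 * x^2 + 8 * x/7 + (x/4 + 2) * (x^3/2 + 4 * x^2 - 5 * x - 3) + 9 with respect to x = x^3/2 + 6*x^2 + 75*x/2 - 269/28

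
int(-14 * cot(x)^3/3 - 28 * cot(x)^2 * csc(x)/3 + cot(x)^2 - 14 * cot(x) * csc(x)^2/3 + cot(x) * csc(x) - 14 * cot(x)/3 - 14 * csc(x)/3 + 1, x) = 7*(cot(x) + csc(x))^2/3 - cot(x) - csc(x) + C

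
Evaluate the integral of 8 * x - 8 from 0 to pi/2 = -4*pi + pi^2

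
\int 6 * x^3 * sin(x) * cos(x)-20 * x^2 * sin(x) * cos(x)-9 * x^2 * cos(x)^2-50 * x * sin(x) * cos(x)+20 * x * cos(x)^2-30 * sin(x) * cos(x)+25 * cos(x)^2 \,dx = (-3*x^3 + 10*x^2 + 25*x + 15)*cos(x)^2 + C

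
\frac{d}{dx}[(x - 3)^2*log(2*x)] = (2*x^2*log(x) + x^2 + 2*x^2*log(2) - 6*x*log(x) - 6*x - 6*x*log(2) + 9)/x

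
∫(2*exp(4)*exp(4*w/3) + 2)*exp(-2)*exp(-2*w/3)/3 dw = 2*sinh(2*w/3 + 2) + C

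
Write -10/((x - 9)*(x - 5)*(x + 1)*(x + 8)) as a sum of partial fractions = 10/(1547*(x + 8)) - 1/(42*(x + 1)) + 5/(156*(x - 5)) - 1/(68*(x - 9))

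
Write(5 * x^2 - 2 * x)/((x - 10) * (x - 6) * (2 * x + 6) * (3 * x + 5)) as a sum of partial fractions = 93/(1288*(3*x + 5)) - 17/(312*(x + 3)) - 7/(69*(x - 6)) + 12/(91*(x - 10))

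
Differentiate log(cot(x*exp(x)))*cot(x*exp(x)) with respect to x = -(x*log(1/tan(x*exp(x))) + x + log(1/tan(x*exp(x))) + 1)*exp(x)/sin(x*exp(x))^2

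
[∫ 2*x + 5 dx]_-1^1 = 10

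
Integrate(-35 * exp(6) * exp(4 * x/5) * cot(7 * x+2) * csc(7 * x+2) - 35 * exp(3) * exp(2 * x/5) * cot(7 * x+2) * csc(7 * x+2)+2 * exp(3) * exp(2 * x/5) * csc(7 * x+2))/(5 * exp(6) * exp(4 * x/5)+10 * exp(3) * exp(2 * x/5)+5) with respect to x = exp(2*x/5 + 3)*csc(7*x + 2)/(exp(2*x/5 + 3) + 1) + C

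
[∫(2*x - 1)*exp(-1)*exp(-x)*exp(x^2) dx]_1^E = -exp(-1) + exp(-E - 1 + exp(2))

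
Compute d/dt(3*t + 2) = 3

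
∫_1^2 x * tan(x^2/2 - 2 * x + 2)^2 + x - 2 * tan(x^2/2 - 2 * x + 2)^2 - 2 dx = -tan(1/2)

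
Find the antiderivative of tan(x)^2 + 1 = tan(x) + C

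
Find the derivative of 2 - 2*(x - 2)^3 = -6*x^2 + 24*x - 24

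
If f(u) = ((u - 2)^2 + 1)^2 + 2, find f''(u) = 12*u^2 - 48*u + 52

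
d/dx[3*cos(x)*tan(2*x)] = -3*sin(x)*tan(2*x) + 6*cos(x)/cos(2*x)^2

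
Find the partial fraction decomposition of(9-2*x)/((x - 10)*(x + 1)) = -1/(x + 1) - 1/(x - 10)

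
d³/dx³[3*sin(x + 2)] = -3*cos(x + 2)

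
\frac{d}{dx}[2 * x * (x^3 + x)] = 8*x^3 + 4*x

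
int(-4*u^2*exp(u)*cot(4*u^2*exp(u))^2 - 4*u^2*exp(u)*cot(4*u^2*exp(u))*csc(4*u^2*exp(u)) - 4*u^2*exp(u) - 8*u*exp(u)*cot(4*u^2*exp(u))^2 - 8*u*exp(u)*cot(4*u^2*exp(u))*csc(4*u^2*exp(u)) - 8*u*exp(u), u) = 1/tan(2*u^2*exp(u)) + C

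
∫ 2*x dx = x^2 + C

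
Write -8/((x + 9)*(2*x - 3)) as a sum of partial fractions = -16/(21*(2*x - 3)) + 8/(21*(x + 9))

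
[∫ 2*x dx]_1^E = -1 + exp(2)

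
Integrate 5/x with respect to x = 5*log(x) + C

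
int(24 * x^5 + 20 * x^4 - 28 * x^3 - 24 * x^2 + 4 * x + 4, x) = 4*x^6 + 4*x^5 - 7*x^4 - 8*x^3 + 2*x^2 + 4*x + C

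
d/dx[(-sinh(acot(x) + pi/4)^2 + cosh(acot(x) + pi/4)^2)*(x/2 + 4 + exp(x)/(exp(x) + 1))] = (exp(2*x) + 4*exp(x) + 1)/(2*exp(2*x) + 4*exp(x) + 2)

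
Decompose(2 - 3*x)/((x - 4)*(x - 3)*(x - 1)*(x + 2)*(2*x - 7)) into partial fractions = 136/(55*(2*x - 7)) + 4/(495*(x + 2)) + 1/(90*(x - 1)) - 7/(10*(x - 3)) - 5/(9*(x - 4))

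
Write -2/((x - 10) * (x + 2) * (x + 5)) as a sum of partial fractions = -2/(45*(x + 5)) + 1/(18*(x + 2)) - 1/(90*(x - 10))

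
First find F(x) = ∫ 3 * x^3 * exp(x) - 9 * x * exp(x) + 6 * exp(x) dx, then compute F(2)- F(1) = 3*exp(2)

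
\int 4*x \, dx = 2*x^2 + C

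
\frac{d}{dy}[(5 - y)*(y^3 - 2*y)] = -4*y^3 + 15*y^2 + 4*y - 10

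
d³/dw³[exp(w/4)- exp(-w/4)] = (exp(w/2) + 1)*exp(-w/4)/64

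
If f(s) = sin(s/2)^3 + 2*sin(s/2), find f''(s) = -9*sin(s/2)^3/4 + sin(s/2)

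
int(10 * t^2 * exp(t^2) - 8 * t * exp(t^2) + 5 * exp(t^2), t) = (5*t - 4)*exp(t^2) + acos(-3*t - 5) - asin(3*t + 5) + C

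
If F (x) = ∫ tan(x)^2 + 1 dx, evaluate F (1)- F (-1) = 2*tan(1)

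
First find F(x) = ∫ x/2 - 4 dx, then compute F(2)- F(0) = -7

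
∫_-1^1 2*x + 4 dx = 8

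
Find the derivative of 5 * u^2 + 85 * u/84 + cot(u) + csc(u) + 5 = 10*u - cot(u)^2 - cot(u)*csc(u) + 1/84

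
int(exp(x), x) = exp(x) + C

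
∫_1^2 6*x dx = 9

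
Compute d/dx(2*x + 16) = 2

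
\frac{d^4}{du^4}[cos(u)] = cos(u)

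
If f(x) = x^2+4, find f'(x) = 2*x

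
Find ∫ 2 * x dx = x^2 + C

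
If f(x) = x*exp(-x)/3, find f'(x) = (1 - x)*exp(-x)/3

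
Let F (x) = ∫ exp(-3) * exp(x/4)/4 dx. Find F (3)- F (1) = -exp(-11/4) + exp(-9/4)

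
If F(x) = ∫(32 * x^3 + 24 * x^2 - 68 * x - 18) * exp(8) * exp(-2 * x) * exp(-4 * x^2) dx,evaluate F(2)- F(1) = -2*exp(2) - 12*exp(-12)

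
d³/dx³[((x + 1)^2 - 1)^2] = 24*x + 24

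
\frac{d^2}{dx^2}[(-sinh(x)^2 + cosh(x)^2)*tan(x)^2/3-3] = 2*tan(x)^4 + 8*tan(x)^2/3 + 2/3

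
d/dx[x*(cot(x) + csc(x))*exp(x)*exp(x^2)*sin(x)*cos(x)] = (2*x^2*cos(x) + x^2*cos(2*x) + x^2 - x*sin(2*x) + x*cos(2*x)/2 + sqrt(2)*x*cos(x + pi/4) + x/2 + cos(x) + cos(2*x)/2 + 1/2)*exp(x)*exp(x^2)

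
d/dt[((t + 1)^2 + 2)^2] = 4*t^3 + 12*t^2 + 20*t + 12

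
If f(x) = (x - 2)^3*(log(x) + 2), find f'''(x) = (6*x^3*log(x) + 23*x^3 - 12*x^2 - 12*x - 16)/x^3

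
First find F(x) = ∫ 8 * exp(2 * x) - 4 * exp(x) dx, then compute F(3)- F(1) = -(-1 + 2*E)^2 + (-1 + 2*exp(3))^2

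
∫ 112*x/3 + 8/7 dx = 56*x^2/3 + 8*x/7 + C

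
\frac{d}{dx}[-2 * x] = -2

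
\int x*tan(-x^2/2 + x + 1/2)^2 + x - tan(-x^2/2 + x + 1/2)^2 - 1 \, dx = tan((x - 1)^2/2 - 1) + C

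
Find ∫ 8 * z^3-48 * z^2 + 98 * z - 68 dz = 2*z^4 - 16*z^3 + 49*z^2 - 68*z + C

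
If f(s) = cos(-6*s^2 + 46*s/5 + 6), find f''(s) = -144*s^2*cos(-6*s^2 + 46*s/5 + 6) + 1104*s*cos(-6*s^2 + 46*s/5 + 6)/5 + 12*sin(-6*s^2 + 46*s/5 + 6) - 2116*cos(-6*s^2 + 46*s/5 + 6)/25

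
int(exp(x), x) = exp(x) + C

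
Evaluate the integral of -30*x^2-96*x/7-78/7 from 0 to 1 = -28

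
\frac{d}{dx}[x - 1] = 1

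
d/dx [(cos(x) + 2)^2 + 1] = -2*(cos(x) + 2)*sin(x)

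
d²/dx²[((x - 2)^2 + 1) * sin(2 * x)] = -4*x^2*sin(2*x) + 16*x*sin(2*x) + 8*x*cos(2*x) - 18*sin(2*x) - 16*cos(2*x)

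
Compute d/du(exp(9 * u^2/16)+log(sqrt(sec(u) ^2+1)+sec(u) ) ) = (9*u*sqrt(tan(u)^2 + 2)*exp(9*u^2/16)*cos(u) + 9*u*exp(9*u^2/16)*cos(u)^2 + 9*u*exp(9*u^2/16) + 8*sqrt(tan(u)^2 + 2)*sin(u) + 8*tan(u))/(8*(sqrt(tan(u)^2 + 2)*cos(u) + cos(u)^2 + 1))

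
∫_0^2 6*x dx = 12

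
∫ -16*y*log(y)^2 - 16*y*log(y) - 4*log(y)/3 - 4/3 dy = 4*y*(-6*y*log(y) - 1)*log(y)/3 + C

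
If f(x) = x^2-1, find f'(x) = 2*x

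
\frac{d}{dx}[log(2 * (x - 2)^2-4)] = (2*x - 4)/(x^2 - 4*x + 2)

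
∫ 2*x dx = x^2 + C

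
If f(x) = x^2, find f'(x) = 2*x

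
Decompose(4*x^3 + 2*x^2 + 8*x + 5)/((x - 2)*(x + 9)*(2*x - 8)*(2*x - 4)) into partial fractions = 217/(484*(x + 9)) - 1957/(1936*(x - 2)) - 61/(88*(x - 2)^2) + 25/(16*(x - 4))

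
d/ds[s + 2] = 1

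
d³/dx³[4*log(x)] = 8/x^3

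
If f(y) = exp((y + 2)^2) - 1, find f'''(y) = 8*y^3*exp(y^2 + 4*y + 4) + 48*y^2*exp(y^2 + 4*y + 4) + 108*y*exp(y^2 + 4*y + 4) + 88*exp(y^2 + 4*y + 4)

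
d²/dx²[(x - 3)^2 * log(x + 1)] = (2*x^2*log(x + 1) + 3*x^2 + 4*x*log(x + 1) - 2*x + 2*log(x + 1) - 21)/(x^2 + 2*x + 1)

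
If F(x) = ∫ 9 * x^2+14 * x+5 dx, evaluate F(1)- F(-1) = 16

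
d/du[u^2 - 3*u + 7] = 2*u - 3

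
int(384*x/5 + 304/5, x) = 192*x^2/5 + 304*x/5 + C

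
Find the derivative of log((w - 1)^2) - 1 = 2/(w - 1)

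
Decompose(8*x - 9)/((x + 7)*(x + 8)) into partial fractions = 73/(x + 8) - 65/(x + 7)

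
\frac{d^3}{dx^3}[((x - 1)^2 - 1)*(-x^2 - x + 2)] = 6 - 24*x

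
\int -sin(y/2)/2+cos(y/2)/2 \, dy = sqrt(2)*sin(y/2 + pi/4) + C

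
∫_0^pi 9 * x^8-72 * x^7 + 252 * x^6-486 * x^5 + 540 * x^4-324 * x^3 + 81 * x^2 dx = (1 + (-1 + pi)^3)^3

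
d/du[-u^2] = -2*u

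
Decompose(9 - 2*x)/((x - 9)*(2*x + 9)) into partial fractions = -4/(3*(2*x + 9)) - 1/(3*(x - 9))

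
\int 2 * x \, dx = x^2 + C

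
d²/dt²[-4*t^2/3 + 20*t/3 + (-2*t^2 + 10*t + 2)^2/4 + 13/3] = 12*t^2 - 60*t + 130/3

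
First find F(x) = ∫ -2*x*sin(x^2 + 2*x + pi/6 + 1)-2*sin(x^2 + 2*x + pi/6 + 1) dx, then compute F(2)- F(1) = cos(pi/6 + 9) - cos(pi/6 + 4)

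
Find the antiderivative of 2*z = z^2 + C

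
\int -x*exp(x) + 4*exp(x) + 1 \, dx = (1 - exp(x))*(x - 5) + C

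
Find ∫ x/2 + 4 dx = x^2/4 + 4*x + C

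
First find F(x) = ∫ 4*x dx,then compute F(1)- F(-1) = 0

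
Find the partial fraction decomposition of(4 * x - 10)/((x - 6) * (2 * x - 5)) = 2/(x - 6)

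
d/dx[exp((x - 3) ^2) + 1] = 2*x*exp(x^2 - 6*x + 9) - 6*exp(x^2 - 6*x + 9)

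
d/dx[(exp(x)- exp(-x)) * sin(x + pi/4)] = sqrt(2)*(exp(2*x)*cos(x) + sin(x))*exp(-x)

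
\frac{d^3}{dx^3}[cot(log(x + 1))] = (-6*cot(log(x + 1))^4 - 6*cot(log(x + 1))^3 - 10*cot(log(x + 1))^2 - 6*cot(log(x + 1)) - 4)/(x^3 + 3*x^2 + 3*x + 1)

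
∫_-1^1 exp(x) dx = E - exp(-1)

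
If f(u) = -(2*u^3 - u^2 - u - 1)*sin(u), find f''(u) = 2*u^3*sin(u) - u^2*sin(u) - 12*u^2*cos(u) - 13*u*sin(u) + 4*u*cos(u) + sin(u) + 2*cos(u)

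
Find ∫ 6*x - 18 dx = 3*x^2 - 18*x + C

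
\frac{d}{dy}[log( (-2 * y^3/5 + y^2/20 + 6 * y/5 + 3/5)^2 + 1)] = (384*y^5 - 80*y^4 - 1532*y^3 - 432*y^2 + 1200*y + 576)/(64*y^6 - 16*y^5 - 383*y^4 - 144*y^3 + 600*y^2 + 576*y + 544)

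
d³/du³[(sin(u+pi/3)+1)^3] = -21*sin(u + pi/3)^2*cos(u + pi/3) + 6*cos(u + pi/3)^3 - 3*cos(u + pi/3) - 12*cos(2*u + pi/6)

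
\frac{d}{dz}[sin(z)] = cos(z)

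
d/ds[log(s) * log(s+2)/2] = (s*log(s) + s*log(s + 2) + 2*log(s + 2))/(2*s^2 + 4*s)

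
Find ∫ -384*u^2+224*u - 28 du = -128*u^3 + 112*u^2 - 28*u + C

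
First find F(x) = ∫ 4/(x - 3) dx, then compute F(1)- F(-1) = -4*log(2)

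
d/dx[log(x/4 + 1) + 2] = 1/(x + 4)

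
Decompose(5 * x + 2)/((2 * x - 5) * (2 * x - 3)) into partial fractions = -19/(4*(2*x - 3)) + 29/(4*(2*x - 5))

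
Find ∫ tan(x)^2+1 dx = tan(x) + C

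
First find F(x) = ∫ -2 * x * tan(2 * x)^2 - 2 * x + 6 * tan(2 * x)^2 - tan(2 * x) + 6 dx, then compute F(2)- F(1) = tan(4) - 2*tan(2)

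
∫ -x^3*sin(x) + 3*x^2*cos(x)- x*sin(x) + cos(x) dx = x*(x^2 + 1)*cos(x) + C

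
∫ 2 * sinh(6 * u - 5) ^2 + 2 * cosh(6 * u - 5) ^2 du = sinh(12*u - 10)/6 + C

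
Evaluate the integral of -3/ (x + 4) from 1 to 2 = -3*log(6) + 3*log(5)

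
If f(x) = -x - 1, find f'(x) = -1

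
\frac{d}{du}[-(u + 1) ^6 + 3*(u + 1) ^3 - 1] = -6*u^5 - 30*u^4 - 60*u^3 - 51*u^2 - 12*u + 3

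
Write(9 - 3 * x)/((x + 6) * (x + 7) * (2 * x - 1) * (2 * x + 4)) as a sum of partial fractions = 2/(65*(2*x - 1)) - 1/(5*(x + 7)) + 27/(104*(x + 6)) - 3/(40*(x + 2))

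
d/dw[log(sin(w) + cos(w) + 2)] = (-sin(w) + cos(w))/(sin(w) + cos(w) + 2)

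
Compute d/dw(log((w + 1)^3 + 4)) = (3*w^2 + 6*w + 3)/(w^3 + 3*w^2 + 3*w + 5)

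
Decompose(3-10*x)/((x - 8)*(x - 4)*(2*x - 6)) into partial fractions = -27/(10*(x - 3)) + 37/(8*(x - 4)) - 77/(40*(x - 8))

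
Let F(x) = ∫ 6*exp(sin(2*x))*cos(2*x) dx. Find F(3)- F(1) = -3*exp(sin(2)) + 3*exp(sin(6))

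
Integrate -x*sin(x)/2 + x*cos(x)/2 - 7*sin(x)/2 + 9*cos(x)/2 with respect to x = sqrt(2)*(x + 8)*sin(x + pi/4)/2 + C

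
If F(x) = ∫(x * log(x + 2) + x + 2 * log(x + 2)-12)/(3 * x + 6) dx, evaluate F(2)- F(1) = -20*log(2)/3 + 11*log(3)/3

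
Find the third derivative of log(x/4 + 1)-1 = 2/(x^3 + 12*x^2 + 48*x + 64)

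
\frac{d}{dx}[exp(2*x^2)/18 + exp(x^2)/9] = 2*x*exp(2*x^2)/9 + 2*x*exp(x^2)/9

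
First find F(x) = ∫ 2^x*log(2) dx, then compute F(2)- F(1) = 2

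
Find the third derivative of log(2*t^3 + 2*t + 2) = (6*t^6 - 6*t^4 - 42*t^3 + 6*t^2 - 6*t + 8)/(t^9 + 3*t^7 + 3*t^6 + 3*t^5 + 6*t^4 + 4*t^3 + 3*t^2 + 3*t + 1)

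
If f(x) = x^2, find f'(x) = 2*x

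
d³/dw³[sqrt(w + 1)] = 3/(8*w^2*sqrt(w + 1) + 16*w*sqrt(w + 1) + 8*sqrt(w + 1))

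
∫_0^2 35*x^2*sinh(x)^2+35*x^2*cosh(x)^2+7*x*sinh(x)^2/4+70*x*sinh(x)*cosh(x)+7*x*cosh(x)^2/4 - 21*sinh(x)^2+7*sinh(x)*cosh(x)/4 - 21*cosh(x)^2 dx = 245*sinh(4)/4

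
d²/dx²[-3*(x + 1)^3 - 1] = -18*x - 18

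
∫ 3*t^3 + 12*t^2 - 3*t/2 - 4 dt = 3*t^4/4 + 4*t^3 - 3*t^2/4 - 4*t + C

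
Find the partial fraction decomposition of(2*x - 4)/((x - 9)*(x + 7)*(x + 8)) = -20/(17*(x + 8)) + 9/(8*(x + 7)) + 7/(136*(x - 9))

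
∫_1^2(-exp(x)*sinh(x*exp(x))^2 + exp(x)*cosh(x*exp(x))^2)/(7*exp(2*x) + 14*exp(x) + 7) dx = -E/(7*(1 + E)) + exp(2)/(7*(1 + exp(2)))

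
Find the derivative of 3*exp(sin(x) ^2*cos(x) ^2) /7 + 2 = 3*exp(1/2 - cos(2*x)/2)*exp(-(1 - cos(2*x))^2/4)*sin(4*x)/14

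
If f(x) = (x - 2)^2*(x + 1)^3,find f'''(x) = 60*x^2 - 24*x - 30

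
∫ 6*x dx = 3*x^2 + C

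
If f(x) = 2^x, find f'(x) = 2^x*log(2)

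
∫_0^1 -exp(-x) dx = -1 + exp(-1)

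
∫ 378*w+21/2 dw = 189*w^2 + 21*w/2 + C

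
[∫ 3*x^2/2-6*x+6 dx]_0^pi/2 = (-2 + pi/2)^3/2 + 4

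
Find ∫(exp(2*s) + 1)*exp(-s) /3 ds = 2*sinh(s)/3 + C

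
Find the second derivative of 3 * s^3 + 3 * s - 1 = 18*s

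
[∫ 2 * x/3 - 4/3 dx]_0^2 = -4/3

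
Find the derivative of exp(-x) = -exp(-x)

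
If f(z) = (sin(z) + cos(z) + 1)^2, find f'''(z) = -8*cos(2*z) - 2*sqrt(2)*cos(z + pi/4)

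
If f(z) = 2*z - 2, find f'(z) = 2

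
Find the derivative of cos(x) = -sin(x)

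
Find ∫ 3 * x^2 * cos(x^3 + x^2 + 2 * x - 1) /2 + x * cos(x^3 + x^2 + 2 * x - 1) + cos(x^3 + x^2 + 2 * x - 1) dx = sin(x^3 + x^2 + 2*x - 1)/2 + C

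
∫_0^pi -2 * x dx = -pi^2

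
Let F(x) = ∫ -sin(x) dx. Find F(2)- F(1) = -cos(1) + cos(2)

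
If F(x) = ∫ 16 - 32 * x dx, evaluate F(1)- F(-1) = 32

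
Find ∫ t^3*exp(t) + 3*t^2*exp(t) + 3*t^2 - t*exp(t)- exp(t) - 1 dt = t*(t^2 - 1)*(exp(t) + 1) + C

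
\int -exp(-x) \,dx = exp(-x) + C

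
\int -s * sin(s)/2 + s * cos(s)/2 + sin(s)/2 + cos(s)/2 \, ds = sqrt(2)*s*sin(s + pi/4)/2 + C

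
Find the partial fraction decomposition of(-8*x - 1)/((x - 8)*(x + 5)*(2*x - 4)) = 3/(14*(x + 5)) + 17/(84*(x - 2)) - 5/(12*(x - 8))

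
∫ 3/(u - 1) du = 3*log(u - 1) + C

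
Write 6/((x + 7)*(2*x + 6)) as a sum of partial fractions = -3/(4*(x + 7)) + 3/(4*(x + 3))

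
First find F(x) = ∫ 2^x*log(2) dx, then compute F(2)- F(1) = 2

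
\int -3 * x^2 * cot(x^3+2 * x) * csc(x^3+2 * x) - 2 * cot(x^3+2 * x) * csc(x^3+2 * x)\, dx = csc(x*(x^2 + 2)) + C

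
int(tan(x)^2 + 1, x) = tan(x) + C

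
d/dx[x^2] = 2*x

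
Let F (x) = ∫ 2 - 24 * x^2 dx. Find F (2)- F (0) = -60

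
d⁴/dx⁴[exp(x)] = exp(x)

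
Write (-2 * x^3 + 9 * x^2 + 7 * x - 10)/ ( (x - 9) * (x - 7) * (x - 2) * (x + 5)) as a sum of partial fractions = -215/(588*(x + 5)) + 24/(245*(x - 2)) + 103/(60*(x - 7)) - 169/(49*(x - 9))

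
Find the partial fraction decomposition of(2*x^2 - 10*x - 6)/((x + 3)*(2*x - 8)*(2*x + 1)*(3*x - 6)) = -2/(675*(2*x + 1)) - 1/(25*(x + 3)) + 3/(50*(x - 2)) - 1/(54*(x - 4))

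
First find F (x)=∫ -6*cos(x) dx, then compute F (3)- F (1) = -6*sin(3) + 6*sin(1)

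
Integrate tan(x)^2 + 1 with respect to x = tan(x) + C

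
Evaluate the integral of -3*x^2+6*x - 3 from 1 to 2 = -1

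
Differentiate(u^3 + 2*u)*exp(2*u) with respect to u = 2*u^3*exp(2*u) + 3*u^2*exp(2*u) + 4*u*exp(2*u) + 2*exp(2*u)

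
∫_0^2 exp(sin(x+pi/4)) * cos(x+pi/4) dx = -exp(sqrt(2)/2) + exp(sin(pi/4 + 2))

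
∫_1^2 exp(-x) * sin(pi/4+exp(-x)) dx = -cos(exp(-1) + pi/4) + cos(exp(-2) + pi/4)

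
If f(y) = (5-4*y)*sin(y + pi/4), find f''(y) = 4*y*sin(y + pi/4) - 5*sin(y + pi/4) - 8*cos(y + pi/4)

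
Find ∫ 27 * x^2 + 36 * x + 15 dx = 9*x^3 + 18*x^2 + 15*x + C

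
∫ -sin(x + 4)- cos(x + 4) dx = sqrt(2)*cos(x + pi/4 + 4) + C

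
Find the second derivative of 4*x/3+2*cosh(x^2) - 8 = 8*x^2*cosh(x^2) + 4*sinh(x^2)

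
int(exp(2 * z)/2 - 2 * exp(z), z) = (exp(z) - 4)^2/4 + C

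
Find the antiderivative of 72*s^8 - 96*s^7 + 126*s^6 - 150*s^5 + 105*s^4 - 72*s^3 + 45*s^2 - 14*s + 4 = 8*s^9 - 12*s^8 + 18*s^7 - 25*s^6 + 21*s^5 - 18*s^4 + 15*s^3 - 7*s^2 + 4*s + C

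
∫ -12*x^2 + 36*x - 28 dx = -4*x^3 + 18*x^2 - 28*x + C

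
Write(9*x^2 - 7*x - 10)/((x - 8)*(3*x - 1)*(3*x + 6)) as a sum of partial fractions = 34/(161*(3*x - 1)) + 4/(21*(x + 2)) + 17/(23*(x - 8))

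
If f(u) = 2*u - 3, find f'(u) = 2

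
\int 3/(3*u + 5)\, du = log(3*u + 5) + C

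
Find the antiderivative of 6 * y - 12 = 3*y^2 - 12*y + C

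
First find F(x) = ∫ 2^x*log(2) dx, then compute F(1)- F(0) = 1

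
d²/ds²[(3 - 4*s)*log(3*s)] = (-4*s - 3)/s^2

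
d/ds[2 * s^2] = 4*s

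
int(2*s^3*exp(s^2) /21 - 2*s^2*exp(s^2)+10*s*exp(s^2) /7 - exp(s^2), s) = (s^2 - 21*s + 14)*exp(s^2)/21 + C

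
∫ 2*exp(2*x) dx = exp(2*x) + C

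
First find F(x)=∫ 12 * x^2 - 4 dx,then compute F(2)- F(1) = 24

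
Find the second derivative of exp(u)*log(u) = (u^2*exp(u)*log(u) + 2*u*exp(u) - exp(u))/u^2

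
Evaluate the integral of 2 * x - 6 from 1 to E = -4 + (-3 + E)^2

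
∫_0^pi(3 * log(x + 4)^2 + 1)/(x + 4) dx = -log(4)^3 - log(4) + log(pi + 4) + log(pi + 4)^3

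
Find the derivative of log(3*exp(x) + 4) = 3*exp(x)/(3*exp(x) + 4)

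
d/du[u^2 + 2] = 2*u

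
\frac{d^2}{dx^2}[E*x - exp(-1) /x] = -2*exp(-1)/x^3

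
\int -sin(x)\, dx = cos(x) + C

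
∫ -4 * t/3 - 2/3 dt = -2*t^2/3 - 2*t/3 + C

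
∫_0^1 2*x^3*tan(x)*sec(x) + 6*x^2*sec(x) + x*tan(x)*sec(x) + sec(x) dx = 3*sec(1)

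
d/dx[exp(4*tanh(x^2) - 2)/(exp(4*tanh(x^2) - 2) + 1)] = 8*x*exp(2)*exp(4*tanh(x^2))/((exp(4*tanh(x^2)) + exp(2))^2*cosh(x^2)^2)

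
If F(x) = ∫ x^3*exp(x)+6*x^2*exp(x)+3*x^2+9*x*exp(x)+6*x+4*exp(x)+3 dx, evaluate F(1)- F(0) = 6 + 8*E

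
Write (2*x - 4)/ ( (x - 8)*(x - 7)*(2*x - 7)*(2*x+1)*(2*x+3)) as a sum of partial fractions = -7/(1615*(2*x + 3)) + 1/(204*(2*x + 1)) + 1/(420*(2*x - 7)) - 2/(357*(x - 7)) + 4/(969*(x - 8))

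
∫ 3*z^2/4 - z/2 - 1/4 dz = z^3/4 - z^2/4 - z/4 + C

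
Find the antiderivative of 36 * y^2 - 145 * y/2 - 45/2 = 12*y^3 - 145*y^2/4 - 45*y/2 + C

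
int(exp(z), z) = exp(z) + C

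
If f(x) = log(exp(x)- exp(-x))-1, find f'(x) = (exp(2*x) + 1)/(exp(2*x) - 1)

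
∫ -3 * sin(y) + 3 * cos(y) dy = 3*sqrt(2)*sin(y + pi/4) + C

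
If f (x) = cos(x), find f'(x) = -sin(x)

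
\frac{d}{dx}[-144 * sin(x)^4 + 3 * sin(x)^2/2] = -285*sin(2*x)/2 + 72*sin(4*x)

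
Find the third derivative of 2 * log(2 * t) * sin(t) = 2*(-t^3*log(t)*cos(t) - t^3*log(2)*cos(t) - 3*t^2*sin(t) - 3*t*cos(t) + 2*sin(t))/t^3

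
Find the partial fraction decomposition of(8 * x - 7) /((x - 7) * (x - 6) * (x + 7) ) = -9/(26*(x + 7)) - 41/(13*(x - 6)) + 7/(2*(x - 7))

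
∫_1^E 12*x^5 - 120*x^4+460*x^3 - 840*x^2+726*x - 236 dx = -(-2 + E)^2 + 2*(-1 + (-2 + E)^2)^3 + (-1 + (-2 + E)^2)^2 + 1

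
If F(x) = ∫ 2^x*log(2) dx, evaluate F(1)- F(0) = 1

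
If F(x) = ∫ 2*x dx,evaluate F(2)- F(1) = 3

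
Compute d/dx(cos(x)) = -sin(x)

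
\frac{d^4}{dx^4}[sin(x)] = sin(x)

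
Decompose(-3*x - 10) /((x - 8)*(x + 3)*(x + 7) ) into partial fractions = 11/(60*(x + 7)) + 1/(44*(x + 3)) - 34/(165*(x - 8))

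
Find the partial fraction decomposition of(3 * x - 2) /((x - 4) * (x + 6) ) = 2/(x + 6) + 1/(x - 4)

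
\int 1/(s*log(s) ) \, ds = log(log(s)) + C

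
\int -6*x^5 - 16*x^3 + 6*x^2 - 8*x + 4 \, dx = -x^6 - 4*x^4 + 2*x^3 - 4*x^2 + 4*x + C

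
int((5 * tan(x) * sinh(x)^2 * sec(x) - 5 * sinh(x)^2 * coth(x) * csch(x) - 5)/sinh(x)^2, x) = 5*sec(x) + 5/tanh(x) + 5/sinh(x) + C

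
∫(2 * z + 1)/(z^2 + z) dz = log(2*z*(z + 1)) + C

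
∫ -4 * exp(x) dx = -4*exp(x) + C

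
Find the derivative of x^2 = 2*x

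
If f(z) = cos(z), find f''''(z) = cos(z)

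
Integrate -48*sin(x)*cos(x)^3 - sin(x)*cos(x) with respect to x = 12*cos(x)^4 + cos(x)^2/2 + C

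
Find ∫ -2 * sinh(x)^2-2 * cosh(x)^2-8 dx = -8*x - sinh(2*x) + C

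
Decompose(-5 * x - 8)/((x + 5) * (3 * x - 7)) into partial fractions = -59/(22*(3*x - 7)) - 17/(22*(x + 5))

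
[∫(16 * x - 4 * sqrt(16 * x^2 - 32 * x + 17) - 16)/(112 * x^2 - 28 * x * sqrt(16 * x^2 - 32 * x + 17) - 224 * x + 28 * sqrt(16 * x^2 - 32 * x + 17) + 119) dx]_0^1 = -log(4 + sqrt(17))/7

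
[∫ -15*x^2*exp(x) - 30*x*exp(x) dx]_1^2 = -60*exp(2) + 15*E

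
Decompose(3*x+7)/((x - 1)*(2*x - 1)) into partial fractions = -17/(2*x - 1) + 10/(x - 1)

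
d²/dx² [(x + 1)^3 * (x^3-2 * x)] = 30*x^4 + 60*x^3 + 12*x^2 - 30*x - 12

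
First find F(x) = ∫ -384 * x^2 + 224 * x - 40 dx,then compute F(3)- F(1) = -2512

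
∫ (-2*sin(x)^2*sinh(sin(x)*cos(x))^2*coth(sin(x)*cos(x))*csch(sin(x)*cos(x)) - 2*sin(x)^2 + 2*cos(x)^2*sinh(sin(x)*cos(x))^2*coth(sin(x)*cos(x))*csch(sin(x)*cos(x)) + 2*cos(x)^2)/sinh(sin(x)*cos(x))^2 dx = -2*coth(sin(2*x)/2) - 2*csch(sin(2*x)/2) + C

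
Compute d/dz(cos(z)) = -sin(z)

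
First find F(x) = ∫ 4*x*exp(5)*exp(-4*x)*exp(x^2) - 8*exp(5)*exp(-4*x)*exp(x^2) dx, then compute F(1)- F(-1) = -2*exp(10) + 2*exp(2)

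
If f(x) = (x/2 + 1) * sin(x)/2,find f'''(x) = -x*cos(x)/4 - 3*sin(x)/4 - cos(x)/2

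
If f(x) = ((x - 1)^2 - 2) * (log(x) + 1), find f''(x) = (2*x^2*log(x) + 5*x^2 - 2*x + 1)/x^2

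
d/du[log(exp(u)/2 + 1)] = exp(u)/(exp(u) + 2)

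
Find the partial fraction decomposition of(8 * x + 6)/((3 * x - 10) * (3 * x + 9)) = 98/(57*(3*x - 10)) + 6/(19*(x + 3))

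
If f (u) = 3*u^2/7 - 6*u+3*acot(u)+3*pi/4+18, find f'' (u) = (6*u^4 + 12*u^2 + 42*u + 6)/(7*u^4 + 14*u^2 + 7)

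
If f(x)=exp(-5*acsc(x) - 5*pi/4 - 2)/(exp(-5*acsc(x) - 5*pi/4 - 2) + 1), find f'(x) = 5*exp(5*acsc(x) + 2 + 5*pi)/(x^2*sqrt(1 - 1/x^2)*exp(4)*exp(25*pi/4)*exp(10*acsc(x)) + 2*x^2*sqrt(1 - 1/x^2)*exp(2)*exp(5*pi)*exp(5*acsc(x)) + x^2*sqrt(1 - 1/x^2)*exp(15*pi/4))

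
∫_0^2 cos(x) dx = sin(2)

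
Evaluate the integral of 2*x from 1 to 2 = 3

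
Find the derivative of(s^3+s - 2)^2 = 6*s^5 + 8*s^3 - 12*s^2 + 2*s - 4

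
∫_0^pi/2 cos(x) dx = 1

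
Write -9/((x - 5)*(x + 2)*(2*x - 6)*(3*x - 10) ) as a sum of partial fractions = 243/(160*(3*x - 10)) + 9/(1120*(x + 2)) - 9/(20*(x - 3)) - 9/(140*(x - 5))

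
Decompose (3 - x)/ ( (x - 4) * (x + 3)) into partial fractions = -6/(7*(x + 3)) - 1/(7*(x - 4))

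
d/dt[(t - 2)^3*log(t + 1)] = (3*t^3*log(t + 1) + t^3 - 9*t^2*log(t + 1) - 6*t^2 + 12*t + 12*log(t + 1) - 8)/(t + 1)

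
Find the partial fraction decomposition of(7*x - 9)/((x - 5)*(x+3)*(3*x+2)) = 123/(119*(3*x + 2)) - 15/(28*(x + 3)) + 13/(68*(x - 5))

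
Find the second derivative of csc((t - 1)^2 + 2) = 2*(-2*t^2 + 4*t^2/sin(t^2 - 2*t + 3)^2 + 4*t - 8*t/sin(t^2 - 2*t + 3)^2 - 2 - cos(t^2 - 2*t + 3)/sin(t^2 - 2*t + 3) + 4/sin(t^2 - 2*t + 3)^2)/sin(t^2 - 2*t + 3)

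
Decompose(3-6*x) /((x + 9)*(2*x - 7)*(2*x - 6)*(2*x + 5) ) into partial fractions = 3/(143*(2*x + 5)) - 3/(25*(2*x - 7)) - 19/(2600*(x + 9)) + 5/(88*(x - 3))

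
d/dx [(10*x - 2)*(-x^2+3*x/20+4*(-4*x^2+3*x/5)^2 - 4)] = 3200*x^4 - 1280*x^3 + 642*x^2/5 + 31*x/25 - 403/10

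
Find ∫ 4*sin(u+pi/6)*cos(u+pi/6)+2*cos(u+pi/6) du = 2*(sin(u + pi/6) + 1)*sin(u + pi/6) + C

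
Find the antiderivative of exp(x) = exp(x) + C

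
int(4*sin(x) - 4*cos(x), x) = -4*sqrt(2)*sin(x + pi/4) + C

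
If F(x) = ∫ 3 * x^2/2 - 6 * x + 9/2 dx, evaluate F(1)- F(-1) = 10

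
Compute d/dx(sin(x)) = cos(x)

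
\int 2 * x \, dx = x^2 + C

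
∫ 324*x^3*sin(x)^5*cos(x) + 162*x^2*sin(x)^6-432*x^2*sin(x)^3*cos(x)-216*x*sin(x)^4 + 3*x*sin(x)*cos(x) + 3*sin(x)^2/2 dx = 3*x*(36*x^2*sin(x)^6 - 72*x*sin(x)^4 + sin(x)^2)/2 + C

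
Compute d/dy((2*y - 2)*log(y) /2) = (y*log(y) + y - 1)/y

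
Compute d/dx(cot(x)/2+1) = -1/(2*sin(x)^2)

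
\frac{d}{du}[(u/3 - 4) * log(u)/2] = (u*log(u) + u - 12)/(6*u)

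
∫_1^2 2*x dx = 3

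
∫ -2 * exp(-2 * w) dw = exp(-2*w) + C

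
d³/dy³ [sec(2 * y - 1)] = 48*tan(2*y - 1)^3*sec(2*y - 1) + 40*tan(2*y - 1)*sec(2*y - 1)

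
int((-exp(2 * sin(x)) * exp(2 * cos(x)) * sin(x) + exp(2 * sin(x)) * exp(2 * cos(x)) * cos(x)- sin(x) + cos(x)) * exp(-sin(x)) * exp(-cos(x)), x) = 2*sinh(sqrt(2)*sin(x + pi/4)) + C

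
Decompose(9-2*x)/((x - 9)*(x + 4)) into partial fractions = -17/(13*(x + 4)) - 9/(13*(x - 9))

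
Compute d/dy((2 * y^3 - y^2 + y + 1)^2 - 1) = 24*y^5 - 20*y^4 + 20*y^3 + 6*y^2 - 2*y + 2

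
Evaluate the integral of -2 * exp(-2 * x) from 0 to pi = -1 + exp(-2*pi)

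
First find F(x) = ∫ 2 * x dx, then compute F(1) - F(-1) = 0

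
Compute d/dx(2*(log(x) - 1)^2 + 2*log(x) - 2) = (4*log(x) - 2)/x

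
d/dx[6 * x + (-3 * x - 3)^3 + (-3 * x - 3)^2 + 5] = -81*x^2 - 144*x - 57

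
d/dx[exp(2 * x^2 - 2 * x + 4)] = 4*x*exp(2*x^2 - 2*x + 4) - 2*exp(2*x^2 - 2*x + 4)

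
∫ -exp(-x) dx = exp(-x) + C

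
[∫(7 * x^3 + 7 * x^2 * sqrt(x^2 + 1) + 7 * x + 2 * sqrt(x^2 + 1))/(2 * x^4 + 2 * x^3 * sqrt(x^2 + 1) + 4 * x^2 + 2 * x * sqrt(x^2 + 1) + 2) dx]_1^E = -log(1 + sqrt(2)) - 5*log(2)/4 + log(E + sqrt(1 + exp(2))) + 5*log(1 + exp(2))/4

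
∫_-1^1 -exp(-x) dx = -E + exp(-1)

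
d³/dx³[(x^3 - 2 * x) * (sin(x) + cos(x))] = sqrt(2)*(-x^3*cos(x + pi/4) - 9*x^2*sin(x + pi/4) + 20*x*cos(x + pi/4) + 12*sin(x + pi/4))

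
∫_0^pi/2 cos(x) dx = 1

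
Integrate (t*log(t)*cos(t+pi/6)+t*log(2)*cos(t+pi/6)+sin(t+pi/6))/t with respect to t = log(2*t)*sin(t + pi/6) + C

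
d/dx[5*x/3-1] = 5/3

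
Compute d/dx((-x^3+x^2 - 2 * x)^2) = 6*x^5 - 10*x^4 + 20*x^3 - 12*x^2 + 8*x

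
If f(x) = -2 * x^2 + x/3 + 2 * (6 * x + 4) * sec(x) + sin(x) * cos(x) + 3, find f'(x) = 12*x*tan(x)*sec(x) - 4*x - sin(x)^2 + cos(x)^2 + 8*tan(x)*sec(x) + 12*sec(x) + 1/3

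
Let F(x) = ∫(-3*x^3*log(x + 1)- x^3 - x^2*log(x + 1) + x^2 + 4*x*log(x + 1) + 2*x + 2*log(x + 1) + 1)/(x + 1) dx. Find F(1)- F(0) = 3*log(2)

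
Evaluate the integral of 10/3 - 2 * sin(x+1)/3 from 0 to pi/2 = -2*sin(1)/3 - 2*cos(1)/3 + 5*pi/3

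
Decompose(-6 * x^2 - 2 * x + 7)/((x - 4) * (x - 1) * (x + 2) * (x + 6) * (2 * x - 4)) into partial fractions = -197/(4480*(x + 6)) + 13/(576*(x + 2)) - 1/(126*(x - 1)) + 21/(128*(x - 2)) - 97/(720*(x - 4))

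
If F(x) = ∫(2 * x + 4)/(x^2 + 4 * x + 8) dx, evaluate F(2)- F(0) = -log(8) + log(20)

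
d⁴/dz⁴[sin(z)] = sin(z)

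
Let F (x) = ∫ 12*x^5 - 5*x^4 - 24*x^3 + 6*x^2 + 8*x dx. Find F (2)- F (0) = 32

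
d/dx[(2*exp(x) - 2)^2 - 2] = 8*exp(2*x) - 8*exp(x)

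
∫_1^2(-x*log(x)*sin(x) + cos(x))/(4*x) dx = log(2)*cos(2)/4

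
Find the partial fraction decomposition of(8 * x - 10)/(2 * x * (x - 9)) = 31/(9*(x - 9)) + 5/(9*x)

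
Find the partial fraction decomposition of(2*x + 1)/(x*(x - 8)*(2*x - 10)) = -11/(30*(x - 5)) + 17/(48*(x - 8)) + 1/(80*x)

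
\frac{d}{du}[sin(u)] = cos(u)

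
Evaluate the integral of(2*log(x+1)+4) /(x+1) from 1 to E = -(log(2) + 2)^2 + (log(1 + E) + 2)^2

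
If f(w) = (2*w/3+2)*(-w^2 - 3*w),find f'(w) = -2*w^2 - 8*w - 6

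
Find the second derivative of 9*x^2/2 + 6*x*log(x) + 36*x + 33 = (9*x + 6)/x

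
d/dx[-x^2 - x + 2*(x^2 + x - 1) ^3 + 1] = 12*x^5 + 30*x^4 - 30*x^2 - 2*x + 5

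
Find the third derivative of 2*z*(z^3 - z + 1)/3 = 16*z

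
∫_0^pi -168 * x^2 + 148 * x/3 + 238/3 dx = (53 + 28*pi)*(-2*pi^2 - 6 + 14*pi/3) + 318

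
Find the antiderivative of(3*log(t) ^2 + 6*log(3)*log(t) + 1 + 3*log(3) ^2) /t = log(3*t)^3 + log(3*t) + C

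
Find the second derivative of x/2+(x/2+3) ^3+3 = 3*x/4 + 9/2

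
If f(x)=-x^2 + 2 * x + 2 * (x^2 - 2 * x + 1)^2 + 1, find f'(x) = 8*x^3 - 24*x^2 + 22*x - 6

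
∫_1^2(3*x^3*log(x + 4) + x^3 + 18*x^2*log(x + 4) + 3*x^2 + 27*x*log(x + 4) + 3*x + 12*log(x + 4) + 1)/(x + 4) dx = -8*log(5) + 27*log(6)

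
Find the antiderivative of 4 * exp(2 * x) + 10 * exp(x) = 2*(exp(x) + 2)^2 + 2*exp(x) + C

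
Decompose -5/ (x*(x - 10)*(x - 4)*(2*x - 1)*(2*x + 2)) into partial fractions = -40/(399*(2*x - 1)) - 1/(66*(x + 1)) + 1/(336*(x - 4)) - 1/(5016*(x - 10)) + 1/(16*x)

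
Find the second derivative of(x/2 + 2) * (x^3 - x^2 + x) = 6*x^2 + 9*x - 3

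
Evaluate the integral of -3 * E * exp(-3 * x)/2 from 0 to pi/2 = -E/2 + exp(1 - 3*pi/2)/2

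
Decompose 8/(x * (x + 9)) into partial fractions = -8/(9*(x + 9)) + 8/(9*x)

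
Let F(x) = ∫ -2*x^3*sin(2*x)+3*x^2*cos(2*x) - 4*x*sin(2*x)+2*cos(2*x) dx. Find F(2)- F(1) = 12*cos(4) - 3*cos(2)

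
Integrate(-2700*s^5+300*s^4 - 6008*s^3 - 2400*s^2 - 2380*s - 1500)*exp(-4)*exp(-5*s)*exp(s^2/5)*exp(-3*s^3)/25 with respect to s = 4*(15*s^3 - s^2 + 25*s + 20)*exp(-3*s^3 + s^2/5 - 5*s - 4)/5 + C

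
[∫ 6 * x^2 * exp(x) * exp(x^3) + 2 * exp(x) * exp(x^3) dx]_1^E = -2*exp(2) + 2*exp(E + exp(3))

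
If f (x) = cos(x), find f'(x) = -sin(x)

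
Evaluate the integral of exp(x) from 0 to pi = -1 + exp(pi)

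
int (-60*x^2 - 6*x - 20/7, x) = -20*x^3 - 3*x^2 - 20*x/7 + C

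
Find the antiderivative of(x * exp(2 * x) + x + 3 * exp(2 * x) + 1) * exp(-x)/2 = (x + 2)*sinh(x) + C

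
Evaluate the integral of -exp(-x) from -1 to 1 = -E + exp(-1)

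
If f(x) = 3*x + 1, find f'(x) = 3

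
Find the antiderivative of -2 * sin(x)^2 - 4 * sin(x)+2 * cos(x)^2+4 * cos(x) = (sqrt(2)*sin(x + pi/4) + 2)^2 + C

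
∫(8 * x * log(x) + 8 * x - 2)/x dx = 2*(4*x - 1)*log(x) + C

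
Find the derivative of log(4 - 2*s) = 1/(s - 2)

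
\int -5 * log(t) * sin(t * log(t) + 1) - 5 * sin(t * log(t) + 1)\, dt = 5*cos(t*log(t) + 1) + C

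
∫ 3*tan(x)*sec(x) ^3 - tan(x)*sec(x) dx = tan(x)^2*sec(x) + C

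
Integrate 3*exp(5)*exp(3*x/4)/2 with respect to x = 2*exp(3*x/4 + 5) + C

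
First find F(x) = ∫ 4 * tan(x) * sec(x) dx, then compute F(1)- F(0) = -4 + 4*sec(1)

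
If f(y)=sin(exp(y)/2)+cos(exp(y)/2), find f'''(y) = sqrt(2)*(-exp(2*y)*cos(exp(y)/2 + pi/4) - 6*exp(y)*sin(exp(y)/2 + pi/4) + 4*cos(exp(y)/2 + pi/4))*exp(y)/8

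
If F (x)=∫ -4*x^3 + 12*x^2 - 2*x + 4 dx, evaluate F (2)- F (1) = 14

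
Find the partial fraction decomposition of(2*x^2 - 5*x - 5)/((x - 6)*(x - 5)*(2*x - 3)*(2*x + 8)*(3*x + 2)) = 63/(88400*(3*x + 2)) - 64/(9009*(2*x - 3)) + 47/(19800*(x + 4)) - 10/(1071*(x - 5)) + 37/(3600*(x - 6))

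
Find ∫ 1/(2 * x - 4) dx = log(4 - 2*x)/2 + C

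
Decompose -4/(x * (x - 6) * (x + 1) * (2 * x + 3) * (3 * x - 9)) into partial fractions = -64/(1215*(2*x + 3)) + 1/(21*(x + 1)) + 1/(243*(x - 3)) - 2/(2835*(x - 6)) - 2/(81*x)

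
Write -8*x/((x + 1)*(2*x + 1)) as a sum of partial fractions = 8/(2*x + 1) - 8/(x + 1)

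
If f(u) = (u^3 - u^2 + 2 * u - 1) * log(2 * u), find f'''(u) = (6*u^3*log(u) + 6*u^3*log(2) + 11*u^3 - 2*u^2 - 2*u - 2)/u^3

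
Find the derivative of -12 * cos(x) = 12*sin(x)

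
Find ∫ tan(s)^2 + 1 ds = tan(s) + C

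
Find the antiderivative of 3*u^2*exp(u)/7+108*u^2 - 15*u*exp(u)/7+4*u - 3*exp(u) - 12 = u*(252*u^2 + 14*u + 3*(u - 7)*exp(u) - 84)/7 + C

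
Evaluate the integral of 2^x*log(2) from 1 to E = -2 + 2^E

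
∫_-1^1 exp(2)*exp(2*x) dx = -1/2 + exp(4)/2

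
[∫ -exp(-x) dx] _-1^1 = -E + exp(-1)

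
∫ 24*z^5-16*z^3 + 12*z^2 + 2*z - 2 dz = 4*z^6 - 4*z^4 + 4*z^3 + z^2 - 2*z + C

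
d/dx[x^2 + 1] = 2*x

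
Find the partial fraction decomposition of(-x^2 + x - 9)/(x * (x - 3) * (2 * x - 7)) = -71/(7*(2*x - 7)) + 5/(x - 3) - 3/(7*x)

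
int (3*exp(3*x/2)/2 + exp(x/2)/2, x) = (exp(x) + 1)*exp(x/2) + C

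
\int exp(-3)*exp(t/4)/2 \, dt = 2*exp(t/4 - 3) + C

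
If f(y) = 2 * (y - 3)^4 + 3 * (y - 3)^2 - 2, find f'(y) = 8*y^3 - 72*y^2 + 222*y - 234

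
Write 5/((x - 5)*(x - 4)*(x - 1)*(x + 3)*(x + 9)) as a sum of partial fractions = 1/(2184*(x + 9)) - 5/(1344*(x + 3)) + 1/(96*(x - 1)) - 5/(273*(x - 4)) + 5/(448*(x - 5))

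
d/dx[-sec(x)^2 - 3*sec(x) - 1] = -(3 + 2/cos(x))*sin(x)/cos(x)^2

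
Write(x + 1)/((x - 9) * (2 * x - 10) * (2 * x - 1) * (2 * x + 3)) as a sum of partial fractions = 1/(1092*(2*x + 3)) + 1/(204*(2*x - 1)) - 1/(156*(x - 5)) + 5/(1428*(x - 9))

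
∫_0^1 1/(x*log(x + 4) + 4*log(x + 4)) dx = -log(log(4)) + log(log(5))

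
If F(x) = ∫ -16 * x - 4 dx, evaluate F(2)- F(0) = -40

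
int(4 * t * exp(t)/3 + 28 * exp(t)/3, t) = 4*(t + 6)*exp(t)/3 + C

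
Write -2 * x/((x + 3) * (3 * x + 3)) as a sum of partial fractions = -1/(x + 3) + 1/(3*(x + 1))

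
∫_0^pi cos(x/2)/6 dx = 1/3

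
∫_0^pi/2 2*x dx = pi^2/4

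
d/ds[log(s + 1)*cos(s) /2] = (-s*log(s + 1)*sin(s) - log(s + 1)*sin(s) + cos(s))/(2*s + 2)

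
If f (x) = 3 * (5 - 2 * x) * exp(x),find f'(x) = -6*x*exp(x) + 9*exp(x)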